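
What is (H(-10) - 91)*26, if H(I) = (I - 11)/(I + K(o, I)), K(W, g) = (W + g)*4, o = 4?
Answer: -39949/17 ≈ -2349.9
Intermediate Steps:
K(W, g) = 4*W + 4*g
H(I) = (-11 + I)/(16 + 5*I) (H(I) = (I - 11)/(I + (4*4 + 4*I)) = (-11 + I)/(I + (16 + 4*I)) = (-11 + I)/(16 + 5*I))
(H(-10) - 91)*26 = ((-11 - 10)/(16 + 5*(-10)) - 91)*26 = (-21/(16 - 50) - 91)*26 = (-21/(-34) - 91)*26 = (-1/34*(-21) - 91)*26 = (21/34 - 91)*26 = -3073/34*26 = -39949/17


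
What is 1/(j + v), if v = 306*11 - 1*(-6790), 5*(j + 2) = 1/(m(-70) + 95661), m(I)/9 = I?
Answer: 475155/4824723871 ≈ 9.8483e-5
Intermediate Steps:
m(I) = 9*I
j = -950309/475155 (j = -2 + 1/(5*(9*(-70) + 95661)) = -2 + 1/(5*(-630 + 95661)) = -2 + (⅕)/95031 = -2 + (⅕)*(1/95031) = -2 + 1/475155 = -950309/475155 ≈ -2.0000)
v = 10156 (v = 3366 + 6790 = 10156)
1/(j + v) = 1/(-950309/475155 + 10156) = 1/(4824723871/475155) = 475155/4824723871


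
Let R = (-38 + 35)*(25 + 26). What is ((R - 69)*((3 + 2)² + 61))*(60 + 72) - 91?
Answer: -2520235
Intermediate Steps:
R = -153 (R = -3*51 = -153)
((R - 69)*((3 + 2)² + 61))*(60 + 72) - 91 = ((-153 - 69)*((3 + 2)² + 61))*(60 + 72) - 91 = -222*(5² + 61)*132 - 91 = -222*(25 + 61)*132 - 91 = -222*86*132 - 91 = -19092*132 - 91 = -2520144 - 91 = -2520235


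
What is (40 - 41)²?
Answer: 1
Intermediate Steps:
(40 - 41)² = (-1)² = 1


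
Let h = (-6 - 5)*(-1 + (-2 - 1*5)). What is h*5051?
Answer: 444488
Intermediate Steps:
h = 88 (h = -11*(-1 + (-2 - 5)) = -11*(-1 - 7) = -11*(-8) = 88)
h*5051 = 88*5051 = 444488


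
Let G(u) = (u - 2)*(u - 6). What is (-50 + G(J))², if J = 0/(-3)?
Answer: 1444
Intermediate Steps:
J = 0 (J = 0*(-⅓) = 0)
G(u) = (-6 + u)*(-2 + u) (G(u) = (-2 + u)*(-6 + u) = (-6 + u)*(-2 + u))
(-50 + G(J))² = (-50 + (12 + 0² - 8*0))² = (-50 + (12 + 0 + 0))² = (-50 + 12)² = (-38)² = 1444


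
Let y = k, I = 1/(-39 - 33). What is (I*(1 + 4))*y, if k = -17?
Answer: 85/72 ≈ 1.1806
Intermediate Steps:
I = -1/72 (I = 1/(-72) = -1/72 ≈ -0.013889)
y = -17
(I*(1 + 4))*y = -(1 + 4)/72*(-17) = -1/72*5*(-17) = -5/72*(-17) = 85/72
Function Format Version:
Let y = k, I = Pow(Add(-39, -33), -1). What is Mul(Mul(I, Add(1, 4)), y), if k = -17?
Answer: Rational(85, 72) ≈ 1.1806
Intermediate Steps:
I = Rational(-1, 72) (I = Pow(-72, -1) = Rational(-1, 72) ≈ -0.013889)
y = -17
Mul(Mul(I, Add(1, 4)), y) = Mul(Mul(Rational(-1, 72), Add(1, 4)), -17) = Mul(Mul(Rational(-1, 72), 5), -17) = Mul(Rational(-5, 72), -17) = Rational(85, 72)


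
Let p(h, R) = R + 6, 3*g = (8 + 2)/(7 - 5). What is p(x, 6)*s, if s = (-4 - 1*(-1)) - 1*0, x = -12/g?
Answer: -36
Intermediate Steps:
g = 5/3 (g = ((8 + 2)/(7 - 5))/3 = (10/2)/3 = (10*(½))/3 = (⅓)*5 = 5/3 ≈ 1.6667)
x = -36/5 (x = -12/5/3 = -12*⅗ = -36/5 ≈ -7.2000)
p(h, R) = 6 + R
s = -3 (s = (-4 + 1) + 0 = -3 + 0 = -3)
p(x, 6)*s = (6 + 6)*(-3) = 12*(-3) = -36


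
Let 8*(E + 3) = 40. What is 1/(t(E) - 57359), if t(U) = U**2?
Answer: -1/57355 ≈ -1.7435e-5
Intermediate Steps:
E = 2 (E = -3 + (1/8)*40 = -3 + 5 = 2)
1/(t(E) - 57359) = 1/(2**2 - 57359) = 1/(4 - 57359) = 1/(-57355) = -1/57355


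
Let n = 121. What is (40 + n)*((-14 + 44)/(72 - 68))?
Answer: 2415/2 ≈ 1207.5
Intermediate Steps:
(40 + n)*((-14 + 44)/(72 - 68)) = (40 + 121)*((-14 + 44)/(72 - 68)) = 161*(30/4) = 161*(30*(¼)) = 161*(15/2) = 2415/2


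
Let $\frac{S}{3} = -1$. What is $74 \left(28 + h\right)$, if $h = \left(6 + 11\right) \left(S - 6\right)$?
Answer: $-9250$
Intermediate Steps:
$S = -3$ ($S = 3 \left(-1\right) = -3$)
$h = -153$ ($h = \left(6 + 11\right) \left(-3 - 6\right) = 17 \left(-9\right) = -153$)
$74 \left(28 + h\right) = 74 \left(28 - 153\right) = 74 \left(-125\right) = -9250$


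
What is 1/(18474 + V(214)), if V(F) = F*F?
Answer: 1/64270 ≈ 1.5559e-5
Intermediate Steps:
V(F) = F²
1/(18474 + V(214)) = 1/(18474 + 214²) = 1/(18474 + 45796) = 1/64270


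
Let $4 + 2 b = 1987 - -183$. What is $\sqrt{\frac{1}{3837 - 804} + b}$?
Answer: $\frac{2 \sqrt{276739345}}{1011} \approx 32.909$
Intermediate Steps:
$b = 1083$ ($b = -2 + \frac{1987 - -183}{2} = -2 + \frac{1987 + 183}{2} = -2 + \frac{1}{2} \cdot 2170 = -2 + 1085 = 1083$)
$\sqrt{\frac{1}{3837 - 804} + b} = \sqrt{\frac{1}{3837 - 804} + 1083} = \sqrt{\frac{1}{3033} + 1083} = \sqrt{\frac{3284740}{3033}} = \frac{2 \sqrt{276739345}}{1011}$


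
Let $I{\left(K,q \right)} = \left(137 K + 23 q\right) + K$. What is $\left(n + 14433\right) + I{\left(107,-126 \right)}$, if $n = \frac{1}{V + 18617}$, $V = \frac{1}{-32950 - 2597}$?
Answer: $\frac{17405436311445}{661778498} \approx 26301.0$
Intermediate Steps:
$I{\left(K,q \right)} = 23 q + 138 K$ ($I{\left(K,q \right)} = \left(23 q + 137 K\right) + K = 23 q + 138 K$)
$V = - \frac{1}{35547}$ ($V = \frac{1}{-35547} = - \frac{1}{35547} \approx -2.8132 \cdot 10^{-5}$)
$n = \frac{35547}{661778498}$ ($n = \frac{1}{- \frac{1}{35547} + 18617} = \frac{1}{\frac{661778498}{35547}} = \frac{35547}{661778498} \approx 5.3714 \cdot 10^{-5}$)
$\left(n + 14433\right) + I{\left(107,-126 \right)} = \left(\frac{35547}{661778498} + 14433\right) + \left(23 \left(-126\right) + 138 \cdot 107\right) = \frac{9551449097181}{661778498} + \left(-2898 + 14766\right) = \frac{9551449097181}{661778498} + 11868 = \frac{17405436311445}{661778498}$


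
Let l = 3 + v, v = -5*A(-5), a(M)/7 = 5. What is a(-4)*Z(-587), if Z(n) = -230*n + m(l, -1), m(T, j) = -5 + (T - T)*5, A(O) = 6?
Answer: 4725175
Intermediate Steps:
a(M) = 35 (a(M) = 7*5 = 35)
v = -30 (v = -5*6 = -30)
l = -27 (l = 3 - 30 = -27)
m(T, j) = -5 (m(T, j) = -5 + 0*5 = -5 + 0 = -5)
Z(n) = -5 - 230*n (Z(n) = -230*n - 5 = -5 - 230*n)
a(-4)*Z(-587) = 35*(-5 - 230*(-587)) = 35*(-5 + 135010) = 35*135005 = 4725175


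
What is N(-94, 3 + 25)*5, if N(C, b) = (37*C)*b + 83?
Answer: -486505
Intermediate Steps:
N(C, b) = 83 + 37*C*b (N(C, b) = 37*C*b + 83 = 83 + 37*C*b)
N(-94, 3 + 25)*5 = (83 + 37*(-94)*(3 + 25))*5 = (83 + 37*(-94)*28)*5 = (83 - 97384)*5 = -97301*5 = -486505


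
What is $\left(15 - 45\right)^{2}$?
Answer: $900$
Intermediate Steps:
$\left(15 - 45\right)^{2} = \left(-30\right)^{2} = 900$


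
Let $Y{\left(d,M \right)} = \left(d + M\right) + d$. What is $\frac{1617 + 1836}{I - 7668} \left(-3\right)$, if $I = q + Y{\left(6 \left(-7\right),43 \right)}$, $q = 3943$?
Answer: $\frac{10359}{3766} \approx 2.7507$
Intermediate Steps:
$Y{\left(d,M \right)} = M + 2 d$ ($Y{\left(d,M \right)} = \left(M + d\right) + d = M + 2 d$)
$I = 3902$ ($I = 3943 + \left(43 + 2 \cdot 6 \left(-7\right)\right) = 3943 + \left(43 + 2 \left(-42\right)\right) = 3943 + \left(43 - 84\right) = 3943 - 41 = 3902$)
$\frac{1617 + 1836}{I - 7668} \left(-3\right) = \frac{1617 + 1836}{3902 - 7668} \left(-3\right) = \frac{3453}{-3766} \left(-3\right) = 3453 \left(- \frac{1}{3766}\right) \left(-3\right) = \left(- \frac{3453}{3766}\right) \left(-3\right) = \frac{10359}{3766}$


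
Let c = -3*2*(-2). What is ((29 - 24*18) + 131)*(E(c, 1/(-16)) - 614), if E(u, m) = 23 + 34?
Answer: 151504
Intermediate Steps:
c = 12 (c = -6*(-2) = 12)
E(u, m) = 57
((29 - 24*18) + 131)*(E(c, 1/(-16)) - 614) = ((29 - 24*18) + 131)*(57 - 614) = ((29 - 432) + 131)*(-557) = (-403 + 131)*(-557) = -272*(-557) = 151504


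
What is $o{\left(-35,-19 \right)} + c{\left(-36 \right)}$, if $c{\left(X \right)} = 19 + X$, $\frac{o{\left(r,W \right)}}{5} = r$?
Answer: $-192$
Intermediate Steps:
$o{\left(r,W \right)} = 5 r$
$o{\left(-35,-19 \right)} + c{\left(-36 \right)} = 5 \left(-35\right) + \left(19 - 36\right) = -175 - 17 = -192$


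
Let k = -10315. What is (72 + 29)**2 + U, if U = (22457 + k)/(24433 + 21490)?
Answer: 468472665/45923 ≈ 10201.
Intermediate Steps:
U = 12142/45923 (U = (22457 - 10315)/(24433 + 21490) = 12142/45923 ≈ 0.26440)
(72 + 29)**2 + U = (72 + 29)**2 + 12142/45923 = 101**2 + 12142/45923 = 10201 + 12142/45923 = 468472665/45923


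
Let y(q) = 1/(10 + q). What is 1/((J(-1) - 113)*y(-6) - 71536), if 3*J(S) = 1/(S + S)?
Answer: -24/1717543 ≈ -1.3973e-5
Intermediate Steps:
J(S) = 1/(6*S) (J(S) = 1/(3*(S + S)) = 1/(3*((2*S))) = (1/(2*S))/3 = 1/(6*S))
1/((J(-1) - 113)*y(-6) - 71536) = 1/(((⅙)/(-1) - 113)/(10 - 6) - 71536) = 1/(((⅙)*(-1) - 113)/4 - 71536) = 1/((-⅙ - 113)*(¼) - 71536) = 1/(-679/6*¼ - 71536) = 1/(-679/24 - 71536) = 1/(-1717543/24) = -24/1717543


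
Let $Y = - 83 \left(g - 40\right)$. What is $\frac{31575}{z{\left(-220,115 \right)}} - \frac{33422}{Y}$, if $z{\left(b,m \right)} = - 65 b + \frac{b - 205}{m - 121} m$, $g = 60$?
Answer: $\frac{96311897}{4471210} \approx 21.54$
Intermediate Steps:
$Y = -1660$ ($Y = - 83 \left(60 - 40\right) = \left(-83\right) 20 = -1660$)
$z{\left(b,m \right)} = - 65 b + \frac{m \left(-205 + b\right)}{-121 + m}$ ($z{\left(b,m \right)} = - 65 b + \frac{-205 + b}{-121 + m} m = - 65 b + \frac{m \left(-205 + b\right)}{-121 + m}$)
$\frac{31575}{z{\left(-220,115 \right)}} - \frac{33422}{Y} = \frac{31575}{\frac{1}{-121 + 115} \left(\left(-205\right) 115 + 7865 \left(-220\right) - \left(-14080\right) 115\right)} - \frac{33422}{-1660} = \frac{31575}{\frac{1}{-6} \left(-23575 - 1730300 + 1619200\right)} - - \frac{16711}{830} = \frac{31575}{\left(- \frac{1}{6}\right) \left(-134675\right)} + \frac{16711}{830} = \frac{31575}{\frac{134675}{6}} + \frac{16711}{830} = 31575 \cdot \frac{6}{134675} + \frac{16711}{830} = \frac{7578}{5387} + \frac{16711}{830} = \frac{96311897}{4471210}$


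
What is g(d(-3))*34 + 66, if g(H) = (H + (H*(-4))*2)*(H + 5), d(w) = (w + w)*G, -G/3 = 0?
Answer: 66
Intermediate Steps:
G = 0 (G = -3*0 = 0)
d(w) = 0 (d(w) = (w + w)*0 = (2*w)*0 = 0)
g(H) = -7*H*(5 + H) (g(H) = (H - 4*H*2)*(5 + H) = (H - 8*H)*(5 + H) = (-7*H)*(5 + H) = -7*H*(5 + H))
g(d(-3))*34 + 66 = -7*0*(5 + 0)*34 + 66 = -7*0*5*34 + 66 = 0*34 + 66 = 0 + 66 = 66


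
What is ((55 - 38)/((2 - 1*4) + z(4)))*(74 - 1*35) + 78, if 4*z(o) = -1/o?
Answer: -2678/11 ≈ -243.45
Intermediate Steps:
z(o) = -1/(4*o) (z(o) = (-1/o)/4 = -1/(4*o))
((55 - 38)/((2 - 1*4) + z(4)))*(74 - 1*35) + 78 = ((55 - 38)/((2 - 1*4) - 1/4/4))*(74 - 1*35) + 78 = (17/((2 - 4) - 1/4*1/4))*(74 - 35) + 78 = (17/(-2 - 1/16))*39 + 78 = (17/(-33/16))*39 + 78 = (17*(-16/33))*39 + 78 = -272/33*39 + 78 = -3536/11 + 78 = -2678/11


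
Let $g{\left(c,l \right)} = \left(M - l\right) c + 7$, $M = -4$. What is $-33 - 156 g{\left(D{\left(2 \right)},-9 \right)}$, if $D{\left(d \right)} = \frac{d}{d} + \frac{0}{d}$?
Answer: $-1905$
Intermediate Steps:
$D{\left(d \right)} = 1$ ($D{\left(d \right)} = 1 + 0 = 1$)
$g{\left(c,l \right)} = 7 + c \left(-4 - l\right)$ ($g{\left(c,l \right)} = \left(-4 - l\right) c + 7 = c \left(-4 - l\right) + 7 = 7 + c \left(-4 - l\right)$)
$-33 - 156 g{\left(D{\left(2 \right)},-9 \right)} = -33 - 156 \left(7 - 4 - 1 \left(-9\right)\right) = -33 - 156 \left(7 - 4 + 9\right) = -33 - 1872 = -1905$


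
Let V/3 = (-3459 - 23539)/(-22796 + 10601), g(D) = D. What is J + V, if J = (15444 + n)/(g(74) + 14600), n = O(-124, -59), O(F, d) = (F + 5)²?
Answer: 516512977/59649810 ≈ 8.6591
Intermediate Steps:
O(F, d) = (5 + F)²
V = 26998/4065 (V = 3*((-3459 - 23539)/(-22796 + 10601)) = 3*(-26998/(-12195)) = 3*(-26998*(-1/12195)) = 3*(26998/12195) = 26998/4065 ≈ 6.6416)
n = 14161 (n = (5 - 124)² = (-119)² = 14161)
J = 29605/14674 (J = (15444 + 14161)/(74 + 14600) = 29605/14674 ≈ 2.0175)
J + V = 29605/14674 + 26998/4065 = 516512977/59649810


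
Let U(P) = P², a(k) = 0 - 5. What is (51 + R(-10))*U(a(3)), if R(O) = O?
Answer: 1025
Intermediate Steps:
a(k) = -5
(51 + R(-10))*U(a(3)) = (51 - 10)*(-5)² = 41*25 = 1025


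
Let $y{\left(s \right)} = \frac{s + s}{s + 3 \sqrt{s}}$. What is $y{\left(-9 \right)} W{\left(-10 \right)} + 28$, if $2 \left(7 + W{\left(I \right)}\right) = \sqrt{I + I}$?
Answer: $28 - \left(1 + i\right) \left(7 - i \sqrt{5}\right) \approx 18.764 - 4.7639 i$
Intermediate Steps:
$W{\left(I \right)} = -7 + \frac{\sqrt{2} \sqrt{I}}{2}$ ($W{\left(I \right)} = -7 + \frac{\sqrt{I + I}}{2} = -7 + \frac{\sqrt{2 I}}{2} = -7 + \frac{\sqrt{2} \sqrt{I}}{2}$)
$y{\left(s \right)} = \frac{2 s}{s + 3 \sqrt{s}}$
$y{\left(-9 \right)} W{\left(-10 \right)} + 28 = 2 \left(-9\right) \frac{1}{-9 + 3 \sqrt{-9}} \left(-7 + \frac{\sqrt{2} \sqrt{-10}}{2}\right) + 28 = 2 \left(-9\right) \frac{1}{-9 + 3 \cdot 3 i} \left(-7 + \frac{\sqrt{2} i \sqrt{10}}{2}\right) + 28 = 2 \left(-9\right) \frac{1}{-9 + 9 i} \left(-7 + i \sqrt{5}\right) + 28 = 2 \left(-9\right) \frac{-9 - 9 i}{162} \left(-7 + i \sqrt{5}\right) + 28 = \left(1 + i\right) \left(-7 + i \sqrt{5}\right) + 28 = 28 + \left(1 + i\right) \left(-7 + i \sqrt{5}\right)$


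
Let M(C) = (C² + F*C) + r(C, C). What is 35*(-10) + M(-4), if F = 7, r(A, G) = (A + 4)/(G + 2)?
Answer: -362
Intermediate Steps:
r(A, G) = (4 + A)/(2 + G)
M(C) = C² + 7*C + (4 + C)/(2 + C) (M(C) = (C² + 7*C) + (4 + C)/(2 + C) = C² + 7*C + (4 + C)/(2 + C))
35*(-10) + M(-4) = 35*(-10) + (4 - 4 - 4*(2 - 4)*(7 - 4))/(2 - 4) = -350 + (4 - 4 - 4*(-2)*3)/(-2) = -350 - (4 - 4 + 24)/2 = -350 - ½*24 = -350 - 12 = -362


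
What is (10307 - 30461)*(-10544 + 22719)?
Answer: -245374950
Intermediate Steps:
(10307 - 30461)*(-10544 + 22719) = -20154*12175 = -245374950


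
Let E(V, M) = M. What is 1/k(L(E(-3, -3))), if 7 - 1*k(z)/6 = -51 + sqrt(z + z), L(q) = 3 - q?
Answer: 29/10056 + sqrt(3)/10056 ≈ 0.0030561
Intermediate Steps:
k(z) = 348 - 6*sqrt(2)*sqrt(z) (k(z) = 42 - 6*(-51 + sqrt(z + z)) = 42 - 6*(-51 + sqrt(2*z)) = 42 - 6*(-51 + sqrt(2)*sqrt(z)) = 42 + (306 - 6*sqrt(2)*sqrt(z)) = 348 - 6*sqrt(2)*sqrt(z))
1/k(L(E(-3, -3))) = 1/(348 - 6*sqrt(2)*sqrt(3 - 1*(-3))) = 1/(348 - 6*sqrt(2)*sqrt(3 + 3)) = 1/(348 - 6*sqrt(2)*sqrt(6)) = 1/(348 - 12*sqrt(3))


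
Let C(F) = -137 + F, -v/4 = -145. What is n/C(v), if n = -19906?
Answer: -19906/443 ≈ -44.935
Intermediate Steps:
v = 580 (v = -4*(-145) = 580)
n/C(v) = -19906/(-137 + 580) = -19906/443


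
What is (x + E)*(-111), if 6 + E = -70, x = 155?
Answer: -8769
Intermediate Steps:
E = -76 (E = -6 - 70 = -76)
(x + E)*(-111) = (155 - 76)*(-111) = 79*(-111) = -8769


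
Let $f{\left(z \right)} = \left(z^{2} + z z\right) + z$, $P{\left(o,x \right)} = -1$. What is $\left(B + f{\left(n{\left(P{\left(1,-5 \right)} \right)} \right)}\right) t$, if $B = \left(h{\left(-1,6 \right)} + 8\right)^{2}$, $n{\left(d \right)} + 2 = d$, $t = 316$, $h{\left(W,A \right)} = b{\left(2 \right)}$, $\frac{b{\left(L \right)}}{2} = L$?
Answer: $50244$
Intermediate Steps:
$b{\left(L \right)} = 2 L$
$h{\left(W,A \right)} = 4$ ($h{\left(W,A \right)} = 2 \cdot 2 = 4$)
$n{\left(d \right)} = -2 + d$
$f{\left(z \right)} = z + 2 z^{2}$ ($f{\left(z \right)} = \left(z^{2} + z^{2}\right) + z = 2 z^{2} + z = z + 2 z^{2}$)
$B = 144$ ($B = \left(4 + 8\right)^{2} = 12^{2} = 144$)
$\left(B + f{\left(n{\left(P{\left(1,-5 \right)} \right)} \right)}\right) t = \left(144 + \left(-2 - 1\right) \left(1 + 2 \left(-2 - 1\right)\right)\right) 316 = \left(144 - 3 \left(1 + 2 \left(-3\right)\right)\right) 316 = \left(144 - 3 \left(1 - 6\right)\right) 316 = \left(144 - -15\right) 316 = \left(144 + 15\right) 316 = 159 \cdot 316 = 50244$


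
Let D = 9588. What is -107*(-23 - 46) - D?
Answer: -2205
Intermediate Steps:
-107*(-23 - 46) - D = -107*(-23 - 46) - 1*9588 = -107*(-69) - 9588 = 7383 - 9588 = -2205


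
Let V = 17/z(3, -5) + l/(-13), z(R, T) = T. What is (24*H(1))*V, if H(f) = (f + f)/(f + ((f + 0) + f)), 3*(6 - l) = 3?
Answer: -3936/65 ≈ -60.554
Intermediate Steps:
l = 5 (l = 6 - ⅓*3 = 6 - 1 = 5)
H(f) = ⅔ (H(f) = (2*f)/(f + (f + f)) = (2*f)/(f + 2*f) = (2*f)/((3*f)) = (2*f)*(1/(3*f)) = ⅔)
V = -246/65 (V = 17/(-5) + 5/(-13) = 17*(-⅕) + 5*(-1/13) = -17/5 - 5/13 = -246/65 ≈ -3.7846)
(24*H(1))*V = (24*(⅔))*(-246/65) = 16*(-246/65) = -3936/65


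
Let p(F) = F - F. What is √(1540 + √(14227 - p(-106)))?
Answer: √(1540 + √14227) ≈ 40.734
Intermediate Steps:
p(F) = 0
√(1540 + √(14227 - p(-106))) = √(1540 + √(14227 - 1*0)) = √(1540 + √(14227 + 0)) = √(1540 + √14227)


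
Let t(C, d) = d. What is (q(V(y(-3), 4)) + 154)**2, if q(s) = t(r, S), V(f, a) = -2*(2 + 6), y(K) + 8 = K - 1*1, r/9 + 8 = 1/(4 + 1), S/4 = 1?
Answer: 24964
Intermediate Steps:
S = 4 (S = 4*1 = 4)
r = -351/5 (r = -72 + 9/(4 + 1) = -72 + 9/5 = -351/5 ≈ -70.200)
y(K) = -9 + K (y(K) = -8 + (K - 1*1) = -8 + (K - 1) = -8 + (-1 + K) = -9 + K)
V(f, a) = -16 (V(f, a) = -2*8 = -16)
q(s) = 4
(q(V(y(-3), 4)) + 154)**2 = (4 + 154)**2 = 158**2 = 24964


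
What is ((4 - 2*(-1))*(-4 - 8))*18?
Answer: -1296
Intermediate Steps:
((4 - 2*(-1))*(-4 - 8))*18 = ((4 + 2)*(-12))*18 = (6*(-12))*18 = -72*18 = -1296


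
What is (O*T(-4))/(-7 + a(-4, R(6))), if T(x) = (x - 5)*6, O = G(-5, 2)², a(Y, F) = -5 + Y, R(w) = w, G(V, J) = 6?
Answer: 243/2 ≈ 121.50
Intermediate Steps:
O = 36 (O = 6² = 36)
T(x) = -30 + 6*x (T(x) = (-5 + x)*6 = -30 + 6*x)
(O*T(-4))/(-7 + a(-4, R(6))) = (36*(-30 + 6*(-4)))/(-7 + (-5 - 4)) = (36*(-30 - 24))/(-7 - 9) = (36*(-54))/(-16) = -1944*(-1/16) = 243/2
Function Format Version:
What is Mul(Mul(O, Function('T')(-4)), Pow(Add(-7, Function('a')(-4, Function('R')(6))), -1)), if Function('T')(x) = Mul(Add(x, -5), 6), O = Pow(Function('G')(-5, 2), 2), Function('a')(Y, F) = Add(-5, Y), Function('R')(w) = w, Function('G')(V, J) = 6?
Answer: Rational(243, 2) ≈ 121.50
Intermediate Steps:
O = 36 (O = Pow(6, 2) = 36)
Function('T')(x) = Add(-30, Mul(6, x)) (Function('T')(x) = Mul(Add(-5, x), 6) = Add(-30, Mul(6, x)))
Mul(Mul(O, Function('T')(-4)), Pow(Add(-7, Function('a')(-4, Function('R')(6))), -1)) = Mul(Mul(36, Add(-30, Mul(6, -4))), Pow(Add(-7, Add(-5, -4)), -1)) = Mul(Mul(36, Add(-30, -24)), Pow(Add(-7, -9), -1)) = Mul(Mul(36, -54), Pow(-16, -1)) = Mul(-1944, Rational(-1, 16)) = Rational(243, 2)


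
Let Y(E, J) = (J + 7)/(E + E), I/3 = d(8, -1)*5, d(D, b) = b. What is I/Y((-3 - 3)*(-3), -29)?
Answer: 270/11 ≈ 24.545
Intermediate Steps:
I = -15 (I = 3*(-1*5) = 3*(-5) = -15)
Y(E, J) = (7 + J)/(2*E) (Y(E, J) = (7 + J)/((2*E)) = (7 + J)*(1/(2*E)) = (7 + J)/(2*E))
I/Y((-3 - 3)*(-3), -29) = -15*(-6*(-3 - 3)/(7 - 29)) = -15/((½)*(-22)/(-6*(-3))) = -15/((½)*(-22)/18) = -15/((½)*(1/18)*(-22)) = -15/(-11/18) = -15*(-18/11) = 270/11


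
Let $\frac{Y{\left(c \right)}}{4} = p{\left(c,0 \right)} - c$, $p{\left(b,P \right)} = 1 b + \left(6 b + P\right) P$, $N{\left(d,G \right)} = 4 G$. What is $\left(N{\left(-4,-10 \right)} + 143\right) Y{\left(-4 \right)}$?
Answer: $0$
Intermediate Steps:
$p{\left(b,P \right)} = b + P \left(P + 6 b\right)$ ($p{\left(b,P \right)} = b + \left(P + 6 b\right) P = b + P \left(P + 6 b\right)$)
$Y{\left(c \right)} = 0$ ($Y{\left(c \right)} = 4 \left(\left(c + 0^{2} + 6 \cdot 0 c\right) - c\right) = 4 \left(\left(c + 0 + 0\right) - c\right) = 4 \left(c - c\right) = 4 \cdot 0 = 0$)
$\left(N{\left(-4,-10 \right)} + 143\right) Y{\left(-4 \right)} = \left(4 \left(-10\right) + 143\right) 0 = \left(-40 + 143\right) 0 = 103 \cdot 0 = 0$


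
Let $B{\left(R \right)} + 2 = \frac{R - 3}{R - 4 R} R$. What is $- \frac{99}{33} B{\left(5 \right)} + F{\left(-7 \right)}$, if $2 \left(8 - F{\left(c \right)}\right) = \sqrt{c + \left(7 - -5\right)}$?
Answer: $16 - \frac{\sqrt{5}}{2} \approx 14.882$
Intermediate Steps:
$F{\left(c \right)} = 8 - \frac{\sqrt{12 + c}}{2}$ ($F{\left(c \right)} = 8 - \frac{\sqrt{c + \left(7 - -5\right)}}{2} = 8 - \frac{\sqrt{c + \left(7 + 5\right)}}{2} = 8 - \frac{\sqrt{c + 12}}{2} = 8 - \frac{\sqrt{12 + c}}{2}$)
$B{\left(R \right)} = -1 - \frac{R}{3}$ ($B{\left(R \right)} = -2 + \frac{R - 3}{R - 4 R} R = -2 + \frac{-3 + R}{\left(-3\right) R} R = -2 + \left(-3 + R\right) \left(- \frac{1}{3 R}\right) R = -2 + - \frac{-3 + R}{3 R} R = -2 - \left(-1 + \frac{R}{3}\right) = -1 - \frac{R}{3}$)
$- \frac{99}{33} B{\left(5 \right)} + F{\left(-7 \right)} = - \frac{99}{33} \left(-1 - \frac{5}{3}\right) + \left(8 - \frac{\sqrt{12 - 7}}{2}\right) = \left(-99\right) \frac{1}{33} \left(-1 - \frac{5}{3}\right) + \left(8 - \frac{\sqrt{5}}{2}\right) = \left(-3\right) \left(- \frac{8}{3}\right) + \left(8 - \frac{\sqrt{5}}{2}\right) = 8 + \left(8 - \frac{\sqrt{5}}{2}\right) = 16 - \frac{\sqrt{5}}{2}$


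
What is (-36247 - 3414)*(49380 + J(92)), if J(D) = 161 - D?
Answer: -1961196789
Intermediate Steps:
(-36247 - 3414)*(49380 + J(92)) = (-36247 - 3414)*(49380 + (161 - 1*92)) = -39661*(49380 + (161 - 92)) = -39661*(49380 + 69) = -39661*49449 = -1961196789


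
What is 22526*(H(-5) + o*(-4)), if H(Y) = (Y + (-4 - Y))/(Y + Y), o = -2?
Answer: 946092/5 ≈ 1.8922e+5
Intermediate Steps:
H(Y) = -2/Y (H(Y) = -4*1/(2*Y) = -2/Y)
22526*(H(-5) + o*(-4)) = 22526*(-2/(-5) - 2*(-4)) = 22526*(-2*(-⅕) + 8) = 22526*(⅖ + 8) = 22526*(42/5) = 946092/5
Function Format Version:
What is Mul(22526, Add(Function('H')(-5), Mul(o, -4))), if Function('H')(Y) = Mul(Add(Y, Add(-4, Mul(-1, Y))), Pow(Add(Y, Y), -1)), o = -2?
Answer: Rational(946092, 5) ≈ 1.8922e+5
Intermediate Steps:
Function('H')(Y) = Mul(-2, Pow(Y, -1)) (Function('H')(Y) = Mul(-4, Pow(Mul(2, Y), -1)) = Mul(-4, Mul(Rational(1, 2), Pow(Y, -1))) = Mul(-2, Pow(Y, -1)))
Mul(22526, Add(Function('H')(-5), Mul(o, -4))) = Mul(22526, Add(Mul(-2, Pow(-5, -1)), Mul(-2, -4))) = Mul(22526, Add(Mul(-2, Rational(-1, 5)), 8)) = Mul(22526, Add(Rational(2, 5), 8)) = Mul(22526, Rational(42, 5)) = Rational(946092, 5)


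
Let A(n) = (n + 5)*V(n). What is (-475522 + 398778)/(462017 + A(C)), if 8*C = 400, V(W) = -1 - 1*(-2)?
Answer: -9593/57759 ≈ -0.16609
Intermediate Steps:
V(W) = 1 (V(W) = -1 + 2 = 1)
C = 50 (C = (⅛)*400 = 50)
A(n) = 5 + n (A(n) = (n + 5)*1 = (5 + n)*1 = 5 + n)
(-475522 + 398778)/(462017 + A(C)) = (-475522 + 398778)/(462017 + (5 + 50)) = -76744/(462017 + 55) = -76744/462072 = -76744*1/462072 = -9593/57759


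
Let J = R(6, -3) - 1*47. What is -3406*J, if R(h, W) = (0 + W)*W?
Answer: 129428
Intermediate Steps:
R(h, W) = W² (R(h, W) = W*W = W²)
J = -38 (J = (-3)² - 1*47 = 9 - 47 = -38)
-3406*J = -3406*(-38) = 129428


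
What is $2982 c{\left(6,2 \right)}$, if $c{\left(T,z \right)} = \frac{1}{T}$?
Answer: $497$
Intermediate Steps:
$2982 c{\left(6,2 \right)} = \frac{2982}{6} = 2982 \cdot \frac{1}{6} = 497$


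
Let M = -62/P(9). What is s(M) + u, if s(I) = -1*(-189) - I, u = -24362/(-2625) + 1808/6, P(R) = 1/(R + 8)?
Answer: 4078237/2625 ≈ 1553.6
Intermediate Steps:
P(R) = 1/(8 + R)
M = -1054 (M = -62/(1/(8 + 9)) = -62/(1/17) = -62/1/17 = -62*17 = -1054)
u = 815362/2625 (u = -24362*(-1/2625) + 1808*(⅙) = 24362/2625 + 904/3 = 815362/2625 ≈ 310.61)
s(I) = 189 - I
s(M) + u = (189 - 1*(-1054)) + 815362/2625 = (189 + 1054) + 815362/2625 = 1243 + 815362/2625 = 4078237/2625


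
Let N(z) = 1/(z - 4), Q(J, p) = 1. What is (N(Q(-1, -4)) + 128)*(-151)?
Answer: -57833/3 ≈ -19278.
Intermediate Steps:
N(z) = 1/(-4 + z)
(N(Q(-1, -4)) + 128)*(-151) = (1/(-4 + 1) + 128)*(-151) = (1/(-3) + 128)*(-151) = (-⅓ + 128)*(-151) = (383/3)*(-151) = -57833/3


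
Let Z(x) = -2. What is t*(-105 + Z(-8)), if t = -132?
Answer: 14124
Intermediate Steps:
t*(-105 + Z(-8)) = -132*(-105 - 2) = -132*(-107) = 14124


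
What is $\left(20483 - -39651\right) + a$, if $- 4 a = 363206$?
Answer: $- \frac{61335}{2} \approx -30668.0$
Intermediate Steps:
$a = - \frac{181603}{2}$ ($a = \left(- \frac{1}{4}\right) 363206 = - \frac{181603}{2} \approx -90802.0$)
$\left(20483 - -39651\right) + a = \left(20483 - -39651\right) - \frac{181603}{2} = \left(20483 + 39651\right) - \frac{181603}{2} = 60134 - \frac{181603}{2} = - \frac{61335}{2}$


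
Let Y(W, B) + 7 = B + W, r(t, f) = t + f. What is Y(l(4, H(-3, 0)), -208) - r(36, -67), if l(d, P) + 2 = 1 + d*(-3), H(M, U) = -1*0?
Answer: -197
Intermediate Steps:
H(M, U) = 0
r(t, f) = f + t
l(d, P) = -1 - 3*d (l(d, P) = -2 + (1 + d*(-3)) = -2 + (1 - 3*d) = -1 - 3*d)
Y(W, B) = -7 + B + W (Y(W, B) = -7 + (B + W) = -7 + B + W)
Y(l(4, H(-3, 0)), -208) - r(36, -67) = (-7 - 208 + (-1 - 3*4)) - (-67 + 36) = (-7 - 208 + (-1 - 12)) - 1*(-31) = (-7 - 208 - 13) + 31 = -228 + 31 = -197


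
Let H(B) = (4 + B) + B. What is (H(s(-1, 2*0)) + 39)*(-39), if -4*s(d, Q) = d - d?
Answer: -1677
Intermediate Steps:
s(d, Q) = 0 (s(d, Q) = -(d - d)/4 = -¼*0 = 0)
H(B) = 4 + 2*B
(H(s(-1, 2*0)) + 39)*(-39) = ((4 + 2*0) + 39)*(-39) = ((4 + 0) + 39)*(-39) = (4 + 39)*(-39) = 43*(-39) = -1677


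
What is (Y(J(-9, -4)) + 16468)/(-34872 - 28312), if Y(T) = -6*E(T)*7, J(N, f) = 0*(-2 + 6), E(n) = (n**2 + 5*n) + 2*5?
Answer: -1003/3949 ≈ -0.25399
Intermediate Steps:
E(n) = 10 + n**2 + 5*n (E(n) = (n**2 + 5*n) + 10 = 10 + n**2 + 5*n)
J(N, f) = 0 (J(N, f) = 0*4 = 0)
Y(T) = -420 - 210*T - 42*T**2 (Y(T) = -6*(10 + T**2 + 5*T)*7 = (-60 - 30*T - 6*T**2)*7 = -420 - 210*T - 42*T**2)
(Y(J(-9, -4)) + 16468)/(-34872 - 28312) = ((-420 - 210*0 - 42*0**2) + 16468)/(-34872 - 28312) = ((-420 + 0 - 42*0) + 16468)/(-63184) = ((-420 + 0 + 0) + 16468)*(-1/63184) = (-420 + 16468)*(-1/63184) = 16048*(-1/63184) = -1003/3949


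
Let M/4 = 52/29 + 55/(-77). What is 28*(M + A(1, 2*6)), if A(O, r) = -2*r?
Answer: -15984/29 ≈ -551.17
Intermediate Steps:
M = 876/203 (M = 4*(52/29 + 55/(-77)) = 4*(52*(1/29) + 55*(-1/77)) = 4*(52/29 - 5/7) = 4*(219/203) = 876/203 ≈ 4.3153)
28*(M + A(1, 2*6)) = 28*(876/203 - 4*6) = 28*(876/203 - 2*12) = 28*(876/203 - 24) = 28*(-3996/203) = -15984/29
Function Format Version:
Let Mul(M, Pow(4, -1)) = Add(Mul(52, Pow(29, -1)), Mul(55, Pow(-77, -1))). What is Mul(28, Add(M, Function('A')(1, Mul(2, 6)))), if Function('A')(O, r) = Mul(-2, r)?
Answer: Rational(-15984, 29) ≈ -551.17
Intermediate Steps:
M = Rational(876, 203) (M = Mul(4, Add(Mul(52, Pow(29, -1)), Mul(55, Pow(-77, -1)))) = Mul(4, Add(Mul(52, Rational(1, 29)), Mul(55, Rational(-1, 77)))) = Mul(4, Add(Rational(52, 29), Rational(-5, 7))) = Mul(4, Rational(219, 203)) = Rational(876, 203) ≈ 4.3153)
Mul(28, Add(M, Function('A')(1, Mul(2, 6)))) = Mul(28, Add(Rational(876, 203), Mul(-2, Mul(2, 6)))) = Mul(28, Add(Rational(876, 203), Mul(-2, 12))) = Mul(28, Add(Rational(876, 203), -24)) = Mul(28, Rational(-3996, 203)) = Rational(-15984, 29)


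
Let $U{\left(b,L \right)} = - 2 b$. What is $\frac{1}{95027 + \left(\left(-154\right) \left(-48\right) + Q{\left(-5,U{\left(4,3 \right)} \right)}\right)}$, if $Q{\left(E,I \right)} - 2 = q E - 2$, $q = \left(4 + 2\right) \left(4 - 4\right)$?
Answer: $\frac{1}{102419} \approx 9.7638 \cdot 10^{-6}$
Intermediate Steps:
$q = 0$ ($q = 6 \cdot 0 = 0$)
$Q{\left(E,I \right)} = 0$ ($Q{\left(E,I \right)} = 2 - \left(2 + 0 E\right) = 2 + \left(0 - 2\right) = 2 - 2 = 0$)
$\frac{1}{95027 + \left(\left(-154\right) \left(-48\right) + Q{\left(-5,U{\left(4,3 \right)} \right)}\right)} = \frac{1}{95027 + \left(\left(-154\right) \left(-48\right) + 0\right)} = \frac{1}{95027 + \left(7392 + 0\right)} = \frac{1}{95027 + 7392} = \frac{1}{102419}$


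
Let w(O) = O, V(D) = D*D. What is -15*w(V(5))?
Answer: -375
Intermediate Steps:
V(D) = D**2
-15*w(V(5)) = -15*5**2 = -15*25 = -375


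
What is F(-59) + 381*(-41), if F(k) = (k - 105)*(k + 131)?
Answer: -27429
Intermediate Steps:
F(k) = (-105 + k)*(131 + k)
F(-59) + 381*(-41) = (-13755 + (-59)² + 26*(-59)) + 381*(-41) = (-13755 + 3481 - 1534) - 15621 = -11808 - 15621 = -27429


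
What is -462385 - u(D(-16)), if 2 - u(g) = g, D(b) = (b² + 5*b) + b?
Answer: -462227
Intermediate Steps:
D(b) = b² + 6*b
u(g) = 2 - g
-462385 - u(D(-16)) = -462385 - (2 - (-16)*(6 - 16)) = -462385 - (2 - (-16)*(-10)) = -462385 - (2 - 1*160) = -462385 - (2 - 160) = -462385 - 1*(-158) = -462385 + 158 = -462227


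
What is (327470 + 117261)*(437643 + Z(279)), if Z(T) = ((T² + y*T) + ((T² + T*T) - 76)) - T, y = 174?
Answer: 319920357967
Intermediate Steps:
Z(T) = -76 + 3*T² + 173*T (Z(T) = ((T² + 174*T) + ((T² + T*T) - 76)) - T = ((T² + 174*T) + ((T² + T²) - 76)) - T = ((T² + 174*T) + (2*T² - 76)) - T = ((T² + 174*T) + (-76 + 2*T²)) - T = (-76 + 3*T² + 174*T) - T = -76 + 3*T² + 173*T)
(327470 + 117261)*(437643 + Z(279)) = (327470 + 117261)*(437643 + (-76 + 3*279² + 173*279)) = 444731*(437643 + (-76 + 3*77841 + 48267)) = 444731*(437643 + (-76 + 233523 + 48267)) = 444731*(437643 + 281714) = 444731*719357 = 319920357967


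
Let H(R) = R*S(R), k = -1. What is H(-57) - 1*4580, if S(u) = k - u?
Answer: -7772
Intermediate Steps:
S(u) = -1 - u
H(R) = R*(-1 - R)
H(-57) - 1*4580 = -1*(-57)*(1 - 57) - 1*4580 = -1*(-57)*(-56) - 4580 = -3192 - 4580 = -7772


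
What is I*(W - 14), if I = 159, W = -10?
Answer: -3816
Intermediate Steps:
I*(W - 14) = 159*(-10 - 14) = 159*(-24) = -3816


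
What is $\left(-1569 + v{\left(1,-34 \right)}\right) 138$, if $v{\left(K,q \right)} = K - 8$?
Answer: $-217488$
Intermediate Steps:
$v{\left(K,q \right)} = -8 + K$
$\left(-1569 + v{\left(1,-34 \right)}\right) 138 = \left(-1569 + \left(-8 + 1\right)\right) 138 = \left(-1569 - 7\right) 138 = \left(-1576\right) 138 = -217488$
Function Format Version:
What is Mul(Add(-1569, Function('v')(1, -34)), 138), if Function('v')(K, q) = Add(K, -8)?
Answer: -217488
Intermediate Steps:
Function('v')(K, q) = Add(-8, K)
Mul(Add(-1569, Function('v')(1, -34)), 138) = Mul(Add(-1569, Add(-8, 1)), 138) = Mul(Add(-1569, -7), 138) = Mul(-1576, 138) = -217488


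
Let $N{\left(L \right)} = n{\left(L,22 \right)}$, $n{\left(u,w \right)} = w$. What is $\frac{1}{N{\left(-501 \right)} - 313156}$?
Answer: $- \frac{1}{313134} \approx -3.1935 \cdot 10^{-6}$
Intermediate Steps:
$N{\left(L \right)} = 22$
$\frac{1}{N{\left(-501 \right)} - 313156} = \frac{1}{22 - 313156} = \frac{1}{-313134} = - \frac{1}{313134}$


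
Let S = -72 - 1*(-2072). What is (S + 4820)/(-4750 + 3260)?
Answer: -682/149 ≈ -4.5772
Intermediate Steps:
S = 2000 (S = -72 + 2072 = 2000)
(S + 4820)/(-4750 + 3260) = (2000 + 4820)/(-4750 + 3260) = 6820/(-1490) = 6820*(-1/1490) = -682/149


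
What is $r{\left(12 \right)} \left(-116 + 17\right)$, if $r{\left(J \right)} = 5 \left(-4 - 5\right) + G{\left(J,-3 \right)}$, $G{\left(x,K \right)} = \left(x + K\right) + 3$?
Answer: $3267$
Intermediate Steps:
$G{\left(x,K \right)} = 3 + K + x$ ($G{\left(x,K \right)} = \left(K + x\right) + 3 = 3 + K + x$)
$r{\left(J \right)} = -45 + J$ ($r{\left(J \right)} = 5 \left(-4 - 5\right) + \left(3 - 3 + J\right) = 5 \left(-9\right) + J = -45 + J$)
$r{\left(12 \right)} \left(-116 + 17\right) = \left(-45 + 12\right) \left(-116 + 17\right) = \left(-33\right) \left(-99\right) = 3267$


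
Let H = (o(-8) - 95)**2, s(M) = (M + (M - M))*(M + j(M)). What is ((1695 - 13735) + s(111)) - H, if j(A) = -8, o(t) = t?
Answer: -11216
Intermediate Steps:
s(M) = M*(-8 + M) (s(M) = (M + (M - M))*(M - 8) = (M + 0)*(-8 + M) = M*(-8 + M))
H = 10609 (H = (-8 - 95)**2 = (-103)**2 = 10609)
((1695 - 13735) + s(111)) - H = ((1695 - 13735) + 111*(-8 + 111)) - 1*10609 = (-12040 + 111*103) - 10609 = (-12040 + 11433) - 10609 = -607 - 10609 = -11216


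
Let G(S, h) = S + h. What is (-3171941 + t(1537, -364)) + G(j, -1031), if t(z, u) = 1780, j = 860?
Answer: -3170332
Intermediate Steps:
(-3171941 + t(1537, -364)) + G(j, -1031) = (-3171941 + 1780) + (860 - 1031) = -3170161 - 171 = -3170332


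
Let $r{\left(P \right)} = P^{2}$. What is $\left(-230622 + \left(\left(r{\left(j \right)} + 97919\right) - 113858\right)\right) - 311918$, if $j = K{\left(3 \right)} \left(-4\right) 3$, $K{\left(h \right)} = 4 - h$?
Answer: $-558335$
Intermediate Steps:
$j = -12$ ($j = \left(4 - 3\right) \left(-4\right) 3 = 1 \left(-4\right) 3 = \left(-4\right) 3 = -12$)
$\left(-230622 + \left(\left(r{\left(j \right)} + 97919\right) - 113858\right)\right) - 311918 = \left(-230622 - \left(15939 - 144\right)\right) - 311918 = \left(-230622 + \left(\left(144 + 97919\right) - 113858\right)\right) - 311918 = \left(-230622 + \left(98063 - 113858\right)\right) - 311918 = \left(-230622 - 15795\right) - 311918 = -246417 - 311918 = -558335$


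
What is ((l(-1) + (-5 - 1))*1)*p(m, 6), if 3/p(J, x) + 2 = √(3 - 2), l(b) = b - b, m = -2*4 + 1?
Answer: 18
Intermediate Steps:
m = -7 (m = -8 + 1 = -7)
l(b) = 0
p(J, x) = -3 (p(J, x) = 3/(-2 + √(3 - 2)) = 3/(-2 + √1) = 3/(-2 + 1) = 3/(-1) = 3*(-1) = -3)
((l(-1) + (-5 - 1))*1)*p(m, 6) = ((0 + (-5 - 1))*1)*(-3) = ((0 - 6)*1)*(-3) = -6*1*(-3) = -6*(-3) = 18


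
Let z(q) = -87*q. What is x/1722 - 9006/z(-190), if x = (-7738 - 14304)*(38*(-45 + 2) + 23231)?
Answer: -11504348628/41615 ≈ -2.7645e+5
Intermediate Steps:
x = -476041074 (x = -22042*(38*(-43) + 23231) = -22042*(-1634 + 23231) = -22042*21597 = -476041074)
x/1722 - 9006/z(-190) = -476041074/1722 - 9006/((-87*(-190))) = -476041074*1/1722 - 9006/16530 = -79340179/287 - 9006*1/16530 = -79340179/287 - 79/145 = -11504348628/41615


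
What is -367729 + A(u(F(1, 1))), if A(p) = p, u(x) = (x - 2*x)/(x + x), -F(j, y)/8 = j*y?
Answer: -735459/2 ≈ -3.6773e+5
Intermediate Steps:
F(j, y) = -8*j*y
u(x) = -½ (u(x) = (-x)/((2*x)) = (-x)*(1/(2*x)) = -½)
-367729 + A(u(F(1, 1))) = -367729 - ½ = -735459/2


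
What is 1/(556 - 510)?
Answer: 1/46 ≈ 0.021739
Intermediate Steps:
1/(556 - 510) = 1/46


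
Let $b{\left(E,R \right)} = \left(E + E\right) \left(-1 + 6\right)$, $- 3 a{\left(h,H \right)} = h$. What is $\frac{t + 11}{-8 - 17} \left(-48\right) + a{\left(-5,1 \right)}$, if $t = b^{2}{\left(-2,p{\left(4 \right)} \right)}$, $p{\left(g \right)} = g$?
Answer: $\frac{59309}{75} \approx 790.79$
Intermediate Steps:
$a{\left(h,H \right)} = - \frac{h}{3}$
$b{\left(E,R \right)} = 10 E$ ($b{\left(E,R \right)} = 2 E 5 = 10 E$)
$t = 400$ ($t = \left(10 \left(-2\right)\right)^{2} = \left(-20\right)^{2} = 400$)
$\frac{t + 11}{-8 - 17} \left(-48\right) + a{\left(-5,1 \right)} = \frac{400 + 11}{-8 - 17} \left(-48\right) - - \frac{5}{3} = \frac{411}{-25} \left(-48\right) + \frac{5}{3} = 411 \left(- \frac{1}{25}\right) \left(-48\right) + \frac{5}{3} = \left(- \frac{411}{25}\right) \left(-48\right) + \frac{5}{3} = \frac{19728}{25} + \frac{5}{3} = \frac{59309}{75}$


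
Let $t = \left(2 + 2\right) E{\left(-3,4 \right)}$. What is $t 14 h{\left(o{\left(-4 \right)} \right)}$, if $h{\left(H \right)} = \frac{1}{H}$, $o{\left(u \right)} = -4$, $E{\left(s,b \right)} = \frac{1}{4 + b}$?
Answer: $- \frac{7}{4} \approx -1.75$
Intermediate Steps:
$t = \frac{1}{2}$ ($t = \frac{2 + 2}{4 + 4} = \frac{4}{8} = 4 \cdot \frac{1}{8} = \frac{1}{2} \approx 0.5$)
$t 14 h{\left(o{\left(-4 \right)} \right)} = \frac{\frac{1}{2} \cdot 14}{-4} = 7 \left(- \frac{1}{4}\right) = - \frac{7}{4}$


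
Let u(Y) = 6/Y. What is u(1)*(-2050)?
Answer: -12300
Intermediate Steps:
u(1)*(-2050) = (6/1)*(-2050) = (6*1)*(-2050) = 6*(-2050) = -12300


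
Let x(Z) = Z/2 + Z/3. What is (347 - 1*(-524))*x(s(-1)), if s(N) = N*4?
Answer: -8710/3 ≈ -2903.3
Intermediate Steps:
s(N) = 4*N
x(Z) = 5*Z/6 (x(Z) = Z*(1/2) + Z*(1/3) = Z/2 + Z/3 = 5*Z/6)
(347 - 1*(-524))*x(s(-1)) = (347 - 1*(-524))*(5*(4*(-1))/6) = (347 + 524)*((5/6)*(-4)) = 871*(-10/3) = -8710/3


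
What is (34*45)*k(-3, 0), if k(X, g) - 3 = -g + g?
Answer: 4590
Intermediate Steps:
k(X, g) = 3 (k(X, g) = 3 + (-g + g) = 3 + 0 = 3)
(34*45)*k(-3, 0) = (34*45)*3 = 1530*3 = 4590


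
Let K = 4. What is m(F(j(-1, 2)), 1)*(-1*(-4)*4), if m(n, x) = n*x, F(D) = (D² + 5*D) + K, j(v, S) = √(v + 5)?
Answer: 288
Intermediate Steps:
j(v, S) = √(5 + v)
F(D) = 4 + D² + 5*D (F(D) = (D² + 5*D) + 4 = 4 + D² + 5*D)
m(F(j(-1, 2)), 1)*(-1*(-4)*4) = ((4 + (√(5 - 1))² + 5*√(5 - 1))*1)*(-1*(-4)*4) = ((4 + (√4)² + 5*√4)*1)*(4*4) = ((4 + 2² + 5*2)*1)*16 = ((4 + 4 + 10)*1)*16 = (18*1)*16 = 18*16 = 288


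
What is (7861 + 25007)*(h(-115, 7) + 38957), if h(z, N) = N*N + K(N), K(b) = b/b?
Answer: 1282082076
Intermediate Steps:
K(b) = 1
h(z, N) = 1 + N² (h(z, N) = N*N + 1 = N² + 1 = 1 + N²)
(7861 + 25007)*(h(-115, 7) + 38957) = (7861 + 25007)*((1 + 7²) + 38957) = 32868*((1 + 49) + 38957) = 32868*(50 + 38957) = 32868*39007 = 1282082076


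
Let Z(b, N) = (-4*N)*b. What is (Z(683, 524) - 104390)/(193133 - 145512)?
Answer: -1535958/47621 ≈ -32.254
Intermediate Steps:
Z(b, N) = -4*N*b
(Z(683, 524) - 104390)/(193133 - 145512) = (-4*524*683 - 104390)/(193133 - 145512) = (-1431568 - 104390)/47621 = -1535958*1/47621 = -1535958/47621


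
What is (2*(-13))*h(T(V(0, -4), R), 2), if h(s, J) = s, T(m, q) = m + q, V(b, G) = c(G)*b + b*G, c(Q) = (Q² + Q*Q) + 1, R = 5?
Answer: -130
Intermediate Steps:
c(Q) = 1 + 2*Q² (c(Q) = (Q² + Q²) + 1 = 2*Q² + 1 = 1 + 2*Q²)
V(b, G) = G*b + b*(1 + 2*G²) (V(b, G) = (1 + 2*G²)*b + b*G = b*(1 + 2*G²) + G*b = G*b + b*(1 + 2*G²))
(2*(-13))*h(T(V(0, -4), R), 2) = (2*(-13))*(0*(1 - 4 + 2*(-4)²) + 5) = -26*(0*(1 - 4 + 2*16) + 5) = -26*(0*(1 - 4 + 32) + 5) = -26*(0*29 + 5) = -26*(0 + 5) = -26*5 = -130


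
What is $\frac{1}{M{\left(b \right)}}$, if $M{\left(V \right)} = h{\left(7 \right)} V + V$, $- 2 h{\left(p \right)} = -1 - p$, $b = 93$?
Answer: $\frac{1}{465} \approx 0.0021505$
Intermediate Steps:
$h{\left(p \right)} = \frac{1}{2} + \frac{p}{2}$ ($h{\left(p \right)} = - \frac{-1 - p}{2} = \frac{1}{2} + \frac{p}{2}$)
$M{\left(V \right)} = 5 V$ ($M{\left(V \right)} = \left(\frac{1}{2} + \frac{1}{2} \cdot 7\right) V + V = \left(\frac{1}{2} + \frac{7}{2}\right) V + V = 4 V + V = 5 V$)
$\frac{1}{M{\left(b \right)}} = \frac{1}{5 \cdot 93} = \frac{1}{465}$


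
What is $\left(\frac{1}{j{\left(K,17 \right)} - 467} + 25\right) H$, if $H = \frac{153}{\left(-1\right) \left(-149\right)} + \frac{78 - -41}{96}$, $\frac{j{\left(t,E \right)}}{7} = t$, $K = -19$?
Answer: $\frac{486252581}{8582400} \approx 56.657$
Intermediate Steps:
$j{\left(t,E \right)} = 7 t$
$H = \frac{32419}{14304}$ ($H = \frac{153}{149} + \left(78 + 41\right) \frac{1}{96} = 153 \cdot \frac{1}{149} + 119 \cdot \frac{1}{96} = \frac{153}{149} + \frac{119}{96} = \frac{32419}{14304} \approx 2.2664$)
$\left(\frac{1}{j{\left(K,17 \right)} - 467} + 25\right) H = \left(\frac{1}{7 \left(-19\right) - 467} + 25\right) \frac{32419}{14304} = \left(\frac{1}{-133 - 467} + 25\right) \frac{32419}{14304} = \left(\frac{1}{-600} + 25\right) \frac{32419}{14304} = \left(- \frac{1}{600} + 25\right) \frac{32419}{14304} = \frac{14999}{600} \cdot \frac{32419}{14304} = \frac{486252581}{8582400}$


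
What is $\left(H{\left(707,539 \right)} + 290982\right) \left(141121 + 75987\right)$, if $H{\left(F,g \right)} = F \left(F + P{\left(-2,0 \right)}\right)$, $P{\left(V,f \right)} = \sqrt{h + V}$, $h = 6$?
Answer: $172002727460$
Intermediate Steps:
$P{\left(V,f \right)} = \sqrt{6 + V}$
$H{\left(F,g \right)} = F \left(2 + F\right)$ ($H{\left(F,g \right)} = F \left(F + \sqrt{6 - 2}\right) = F \left(F + \sqrt{4}\right) = F \left(F + 2\right) = F \left(2 + F\right)$)
$\left(H{\left(707,539 \right)} + 290982\right) \left(141121 + 75987\right) = \left(707 \left(2 + 707\right) + 290982\right) \left(141121 + 75987\right) = \left(707 \cdot 709 + 290982\right) 217108 = \left(501263 + 290982\right) 217108 = 792245 \cdot 217108 = 172002727460$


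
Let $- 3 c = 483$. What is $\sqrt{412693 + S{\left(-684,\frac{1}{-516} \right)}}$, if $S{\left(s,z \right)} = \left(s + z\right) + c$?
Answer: $\frac{\sqrt{27414250143}}{258} \approx 641.75$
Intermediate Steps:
$c = -161$ ($c = \left(- \frac{1}{3}\right) 483 = -161$)
$S{\left(s,z \right)} = -161 + s + z$ ($S{\left(s,z \right)} = \left(s + z\right) - 161 = -161 + s + z$)
$\sqrt{412693 + S{\left(-684,\frac{1}{-516} \right)}} = \sqrt{412693 - \left(845 + \frac{1}{516}\right)} = \sqrt{412693 - \frac{436021}{516}} = \sqrt{\frac{212513567}{516}} = \frac{\sqrt{27414250143}}{258}$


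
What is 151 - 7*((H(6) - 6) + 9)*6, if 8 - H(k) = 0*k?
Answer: -311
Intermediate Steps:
H(k) = 8 (H(k) = 8 - 0*k = 8 - 1*0 = 8 + 0 = 8)
151 - 7*((H(6) - 6) + 9)*6 = 151 - 7*((8 - 6) + 9)*6 = 151 - 7*(2 + 9)*6 = 151 - 77*6 = 151 - 7*66 = 151 - 462 = -311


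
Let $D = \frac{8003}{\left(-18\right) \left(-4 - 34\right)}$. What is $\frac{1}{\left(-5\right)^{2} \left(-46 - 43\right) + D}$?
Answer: $- \frac{684}{1513897} \approx -0.00045181$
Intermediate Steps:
$D = \frac{8003}{684}$ ($D = \frac{8003}{\left(-18\right) \left(-38\right)} = \frac{8003}{684} \approx 11.7$)
$\frac{1}{\left(-5\right)^{2} \left(-46 - 43\right) + D} = \frac{1}{\left(-5\right)^{2} \left(-46 - 43\right) + \frac{8003}{684}} = \frac{1}{25 \left(-89\right) + \frac{8003}{684}} = \frac{1}{-2225 + \frac{8003}{684}} = \frac{1}{- \frac{1513897}{684}} = - \frac{684}{1513897}$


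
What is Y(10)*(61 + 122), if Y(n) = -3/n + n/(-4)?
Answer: -2562/5 ≈ -512.40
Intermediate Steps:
Y(n) = -3/n - n/4 (Y(n) = -3/n + n*(-¼) = -3/n - n/4)
Y(10)*(61 + 122) = (-3/10 - ¼*10)*(61 + 122) = (-3*⅒ - 5/2)*183 = (-3/10 - 5/2)*183 = -14/5*183 = -2562/5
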